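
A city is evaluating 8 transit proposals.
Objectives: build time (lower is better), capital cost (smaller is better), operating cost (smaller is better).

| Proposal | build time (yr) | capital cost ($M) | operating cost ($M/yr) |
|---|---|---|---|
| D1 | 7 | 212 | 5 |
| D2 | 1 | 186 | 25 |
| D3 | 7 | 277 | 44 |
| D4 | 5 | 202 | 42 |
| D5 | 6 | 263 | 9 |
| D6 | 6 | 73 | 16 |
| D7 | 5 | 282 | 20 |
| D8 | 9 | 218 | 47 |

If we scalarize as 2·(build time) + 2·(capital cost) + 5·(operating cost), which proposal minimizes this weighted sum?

D1: 2·7 + 2·212 + 5·5 = 463
D2: 2·1 + 2·186 + 5·25 = 499
D3: 2·7 + 2·277 + 5·44 = 788
D4: 2·5 + 2·202 + 5·42 = 624
D5: 2·6 + 2·263 + 5·9 = 583
D6: 2·6 + 2·73 + 5·16 = 238
D7: 2·5 + 2·282 + 5·20 = 674
D8: 2·9 + 2·218 + 5·47 = 689
Lowest: D6 at 238.

D6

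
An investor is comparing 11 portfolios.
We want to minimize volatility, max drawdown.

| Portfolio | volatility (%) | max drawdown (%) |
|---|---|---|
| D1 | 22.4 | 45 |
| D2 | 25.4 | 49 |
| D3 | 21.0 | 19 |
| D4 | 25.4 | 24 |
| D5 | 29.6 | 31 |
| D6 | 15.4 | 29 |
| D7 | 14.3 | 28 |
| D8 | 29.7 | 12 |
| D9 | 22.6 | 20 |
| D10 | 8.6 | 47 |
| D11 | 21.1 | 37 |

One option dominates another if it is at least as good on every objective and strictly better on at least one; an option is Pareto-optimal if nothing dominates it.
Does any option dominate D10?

No

D1: worse on volatility (22.4 vs 8.6).
D2: worse on volatility (25.4 vs 8.6).
D3: worse on volatility (21.0 vs 8.6).
D4: worse on volatility (25.4 vs 8.6).
D5: worse on volatility (29.6 vs 8.6).
D6: worse on volatility (15.4 vs 8.6).
D7: worse on volatility (14.3 vs 8.6).
D8: worse on volatility (29.7 vs 8.6).
D9: worse on volatility (22.6 vs 8.6).
D11: worse on volatility (21.1 vs 8.6).
No option is at least as good as D10 on every objective and strictly better on one.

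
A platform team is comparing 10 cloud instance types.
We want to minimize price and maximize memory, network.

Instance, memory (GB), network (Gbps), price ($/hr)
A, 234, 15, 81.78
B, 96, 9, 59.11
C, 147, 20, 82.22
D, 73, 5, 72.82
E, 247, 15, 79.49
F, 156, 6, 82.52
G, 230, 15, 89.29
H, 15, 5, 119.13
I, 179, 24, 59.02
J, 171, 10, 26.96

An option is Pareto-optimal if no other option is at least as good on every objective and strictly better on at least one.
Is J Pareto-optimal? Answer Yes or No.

A: worse on price (81.78 vs 26.96).
B: worse on memory (96 vs 171).
C: worse on memory (147 vs 171).
D: worse on memory (73 vs 171).
E: worse on price (79.49 vs 26.96).
F: worse on memory (156 vs 171).
G: worse on price (89.29 vs 26.96).
H: worse on memory (15 vs 171).
I: worse on price (59.02 vs 26.96).
No option is at least as good as J on every objective and strictly better on one.

Yes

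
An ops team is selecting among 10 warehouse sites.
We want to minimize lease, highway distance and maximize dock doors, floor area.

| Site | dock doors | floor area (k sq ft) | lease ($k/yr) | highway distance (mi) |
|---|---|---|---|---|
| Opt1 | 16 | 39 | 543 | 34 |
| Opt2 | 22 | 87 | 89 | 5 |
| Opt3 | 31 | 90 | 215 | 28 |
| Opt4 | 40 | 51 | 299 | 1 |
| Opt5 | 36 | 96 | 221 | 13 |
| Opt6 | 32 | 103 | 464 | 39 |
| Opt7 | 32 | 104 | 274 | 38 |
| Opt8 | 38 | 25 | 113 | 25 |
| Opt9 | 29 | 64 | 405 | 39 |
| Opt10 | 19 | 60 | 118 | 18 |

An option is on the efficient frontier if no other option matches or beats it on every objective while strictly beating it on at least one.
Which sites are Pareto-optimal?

Opt1: dominated by Opt2 (dock doors 22≥16, floor area 87≥39, lease 89≤543, highway distance 5≤34).
Opt2: not dominated (best lease).
Opt3: not dominated.
Opt4: not dominated (best dock doors).
Opt5: not dominated.
Opt6: dominated by Opt7 (dock doors 32≥32, floor area 104≥103, lease 274≤464, highway distance 38≤39).
Opt7: not dominated (best floor area).
Opt8: not dominated.
Opt9: dominated by Opt3 (dock doors 31≥29, floor area 90≥64, lease 215≤405, highway distance 28≤39).
Opt10: dominated by Opt2 (dock doors 22≥19, floor area 87≥60, lease 89≤118, highway distance 5≤18).

Opt2, Opt3, Opt4, Opt5, Opt7, Opt8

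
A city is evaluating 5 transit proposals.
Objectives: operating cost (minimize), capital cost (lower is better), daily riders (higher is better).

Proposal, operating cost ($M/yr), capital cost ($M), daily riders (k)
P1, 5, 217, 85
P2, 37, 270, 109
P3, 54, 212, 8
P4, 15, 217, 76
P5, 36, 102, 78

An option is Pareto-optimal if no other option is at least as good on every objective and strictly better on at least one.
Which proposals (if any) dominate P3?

P5: operating cost 36≤54, capital cost 102≤212, daily riders 78≥8 — dominates P3.
Others (P1, P2, P4) are each worse than P3 on at least one objective.

P5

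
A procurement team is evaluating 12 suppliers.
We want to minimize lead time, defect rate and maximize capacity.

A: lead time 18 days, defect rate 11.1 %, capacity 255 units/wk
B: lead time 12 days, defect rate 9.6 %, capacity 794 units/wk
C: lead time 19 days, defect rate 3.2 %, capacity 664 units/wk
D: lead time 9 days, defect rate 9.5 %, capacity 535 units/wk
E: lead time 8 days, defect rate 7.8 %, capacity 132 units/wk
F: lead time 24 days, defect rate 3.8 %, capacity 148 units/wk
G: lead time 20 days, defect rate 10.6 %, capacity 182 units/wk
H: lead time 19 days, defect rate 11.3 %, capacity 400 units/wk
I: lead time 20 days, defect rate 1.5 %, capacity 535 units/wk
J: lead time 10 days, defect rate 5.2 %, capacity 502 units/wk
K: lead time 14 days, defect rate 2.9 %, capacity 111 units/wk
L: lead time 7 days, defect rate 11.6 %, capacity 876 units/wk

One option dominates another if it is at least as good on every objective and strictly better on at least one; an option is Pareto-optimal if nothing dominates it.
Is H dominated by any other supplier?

B vs H: lead time 12≤19, defect rate 9.6≤11.3, capacity 794≥400 — B is at least as good on every objective and strictly better on at least one, so B dominates H.

Yes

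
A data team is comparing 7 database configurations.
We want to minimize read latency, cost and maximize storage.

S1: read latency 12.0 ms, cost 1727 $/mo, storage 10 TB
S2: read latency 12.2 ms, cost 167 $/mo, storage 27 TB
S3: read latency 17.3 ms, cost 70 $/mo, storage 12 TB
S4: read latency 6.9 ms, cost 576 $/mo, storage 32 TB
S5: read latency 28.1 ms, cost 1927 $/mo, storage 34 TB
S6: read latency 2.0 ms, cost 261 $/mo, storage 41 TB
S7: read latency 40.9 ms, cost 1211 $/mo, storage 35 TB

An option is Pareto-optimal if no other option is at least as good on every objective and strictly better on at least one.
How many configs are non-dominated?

S1: dominated by S4 (read latency 6.9≤12.0, cost 576≤1727, storage 32≥10).
S2: not dominated.
S3: not dominated (best cost).
S4: dominated by S6 (read latency 2.0≤6.9, cost 261≤576, storage 41≥32).
S5: dominated by S6 (read latency 2.0≤28.1, cost 261≤1927, storage 41≥34).
S6: not dominated (best read latency).
S7: dominated by S6 (read latency 2.0≤40.9, cost 261≤1211, storage 41≥35).
Pareto-optimal: S2, S3, S6 → 3.

3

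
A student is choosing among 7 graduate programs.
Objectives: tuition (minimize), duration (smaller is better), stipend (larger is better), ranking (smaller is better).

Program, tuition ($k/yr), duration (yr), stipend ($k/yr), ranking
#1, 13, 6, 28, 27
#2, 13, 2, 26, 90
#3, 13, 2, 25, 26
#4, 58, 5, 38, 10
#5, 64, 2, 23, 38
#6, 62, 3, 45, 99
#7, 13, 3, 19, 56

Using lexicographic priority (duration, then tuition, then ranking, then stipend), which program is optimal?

First minimize duration: best is 2, kept {#2, #3, #5}.
Then minimize tuition: best is 13, kept {#2, #3}.
Then minimize ranking: best is 26, kept {#3}.

#3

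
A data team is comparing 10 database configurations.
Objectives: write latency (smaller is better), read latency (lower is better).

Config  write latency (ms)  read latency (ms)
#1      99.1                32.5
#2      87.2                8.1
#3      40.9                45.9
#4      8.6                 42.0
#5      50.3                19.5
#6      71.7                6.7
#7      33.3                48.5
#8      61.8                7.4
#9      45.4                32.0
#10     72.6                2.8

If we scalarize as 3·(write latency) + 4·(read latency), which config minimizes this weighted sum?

#1: 3·99.1 + 4·32.5 = 427.3
#2: 3·87.2 + 4·8.1 = 294.0
#3: 3·40.9 + 4·45.9 = 306.3
#4: 3·8.6 + 4·42.0 = 193.8
#5: 3·50.3 + 4·19.5 = 228.9
#6: 3·71.7 + 4·6.7 = 241.9
#7: 3·33.3 + 4·48.5 = 293.9
#8: 3·61.8 + 4·7.4 = 215.0
#9: 3·45.4 + 4·32.0 = 264.2
#10: 3·72.6 + 4·2.8 = 229.0
Lowest: #4 at 193.8.

#4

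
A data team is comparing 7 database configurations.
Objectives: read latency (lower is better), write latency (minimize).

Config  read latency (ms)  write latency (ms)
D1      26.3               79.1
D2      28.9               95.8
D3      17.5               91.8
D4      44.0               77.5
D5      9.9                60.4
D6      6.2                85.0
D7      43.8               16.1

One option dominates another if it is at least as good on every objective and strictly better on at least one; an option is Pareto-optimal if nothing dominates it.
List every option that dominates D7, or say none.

none

D1: worse on write latency (79.1 vs 16.1).
D2: worse on write latency (95.8 vs 16.1).
D3: worse on write latency (91.8 vs 16.1).
D4: worse on read latency (44.0 vs 43.8).
D5: worse on write latency (60.4 vs 16.1).
D6: worse on write latency (85.0 vs 16.1).
No option dominates D7.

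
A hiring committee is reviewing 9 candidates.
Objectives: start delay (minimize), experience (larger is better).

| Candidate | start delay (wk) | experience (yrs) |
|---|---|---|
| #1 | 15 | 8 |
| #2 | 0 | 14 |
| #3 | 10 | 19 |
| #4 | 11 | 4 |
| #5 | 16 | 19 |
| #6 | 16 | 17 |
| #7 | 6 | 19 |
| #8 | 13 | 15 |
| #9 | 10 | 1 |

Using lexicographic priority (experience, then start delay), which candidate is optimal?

#7

First maximize experience: best is 19, kept {#3, #5, #7}.
Then minimize start delay: best is 6, kept {#7}.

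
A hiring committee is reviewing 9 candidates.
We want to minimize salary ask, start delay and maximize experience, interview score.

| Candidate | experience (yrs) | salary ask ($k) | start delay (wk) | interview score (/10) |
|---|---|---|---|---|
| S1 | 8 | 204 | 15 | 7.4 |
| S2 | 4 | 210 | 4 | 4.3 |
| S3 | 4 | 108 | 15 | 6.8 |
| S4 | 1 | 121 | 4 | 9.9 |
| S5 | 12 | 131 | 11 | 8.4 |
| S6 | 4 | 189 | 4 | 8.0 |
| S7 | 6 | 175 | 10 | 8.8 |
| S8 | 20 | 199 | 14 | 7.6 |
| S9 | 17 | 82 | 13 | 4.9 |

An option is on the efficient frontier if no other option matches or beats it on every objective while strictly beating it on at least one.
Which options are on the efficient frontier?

S3, S4, S5, S6, S7, S8, S9

S1: dominated by S5 (experience 12≥8, salary ask 131≤204, start delay 11≤15, interview score 8.4≥7.4).
S2: dominated by S6 (experience 4≥4, salary ask 189≤210, start delay 4≤4, interview score 8.0≥4.3).
S3: not dominated.
S4: not dominated (best interview score).
S5: not dominated.
S6: not dominated.
S7: not dominated.
S8: not dominated (best experience).
S9: not dominated (best salary ask).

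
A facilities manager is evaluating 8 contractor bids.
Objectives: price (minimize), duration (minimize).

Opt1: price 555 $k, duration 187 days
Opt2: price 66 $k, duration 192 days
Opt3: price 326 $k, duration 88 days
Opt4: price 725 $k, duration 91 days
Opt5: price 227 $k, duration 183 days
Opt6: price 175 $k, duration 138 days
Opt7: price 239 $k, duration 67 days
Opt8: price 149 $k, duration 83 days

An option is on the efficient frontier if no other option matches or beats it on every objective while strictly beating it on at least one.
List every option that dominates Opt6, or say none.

Opt8

Opt8: price 149≤175, duration 83≤138 — dominates Opt6.
Others (Opt1, Opt2, Opt3, Opt4, Opt5, Opt7) are each worse than Opt6 on at least one objective.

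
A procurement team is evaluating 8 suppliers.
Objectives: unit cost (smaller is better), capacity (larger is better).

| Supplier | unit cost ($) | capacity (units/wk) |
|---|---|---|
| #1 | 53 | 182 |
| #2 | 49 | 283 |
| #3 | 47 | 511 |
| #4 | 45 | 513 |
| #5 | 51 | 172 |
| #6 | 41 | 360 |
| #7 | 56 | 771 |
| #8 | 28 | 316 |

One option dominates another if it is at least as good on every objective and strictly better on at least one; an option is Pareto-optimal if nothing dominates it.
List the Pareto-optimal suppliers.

#4, #6, #7, #8

#1: dominated by #2 (unit cost 49≤53, capacity 283≥182).
#2: dominated by #3 (unit cost 47≤49, capacity 511≥283).
#3: dominated by #4 (unit cost 45≤47, capacity 513≥511).
#4: not dominated.
#5: dominated by #2 (unit cost 49≤51, capacity 283≥172).
#6: not dominated.
#7: not dominated (best capacity).
#8: not dominated (best unit cost).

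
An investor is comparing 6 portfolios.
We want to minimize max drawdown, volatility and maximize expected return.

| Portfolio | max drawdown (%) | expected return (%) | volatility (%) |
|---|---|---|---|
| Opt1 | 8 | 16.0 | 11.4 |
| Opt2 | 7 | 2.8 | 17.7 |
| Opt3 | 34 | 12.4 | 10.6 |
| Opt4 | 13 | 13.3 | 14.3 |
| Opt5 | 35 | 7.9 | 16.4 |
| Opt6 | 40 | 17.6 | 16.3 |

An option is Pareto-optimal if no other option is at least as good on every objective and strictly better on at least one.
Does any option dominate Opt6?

Opt1: worse on expected return (16.0 vs 17.6).
Opt2: worse on expected return (2.8 vs 17.6).
Opt3: worse on expected return (12.4 vs 17.6).
Opt4: worse on expected return (13.3 vs 17.6).
Opt5: worse on expected return (7.9 vs 17.6).
No option is at least as good as Opt6 on every objective and strictly better on one.

No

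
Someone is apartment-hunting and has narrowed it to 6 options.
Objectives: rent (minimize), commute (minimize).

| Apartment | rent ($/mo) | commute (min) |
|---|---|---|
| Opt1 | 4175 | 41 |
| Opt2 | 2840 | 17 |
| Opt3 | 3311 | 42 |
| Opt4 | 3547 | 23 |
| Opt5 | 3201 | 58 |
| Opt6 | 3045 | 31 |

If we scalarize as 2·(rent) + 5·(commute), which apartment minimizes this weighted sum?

Opt1: 2·4175 + 5·41 = 8555
Opt2: 2·2840 + 5·17 = 5765
Opt3: 2·3311 + 5·42 = 6832
Opt4: 2·3547 + 5·23 = 7209
Opt5: 2·3201 + 5·58 = 6692
Opt6: 2·3045 + 5·31 = 6245
Lowest: Opt2 at 5765.

Opt2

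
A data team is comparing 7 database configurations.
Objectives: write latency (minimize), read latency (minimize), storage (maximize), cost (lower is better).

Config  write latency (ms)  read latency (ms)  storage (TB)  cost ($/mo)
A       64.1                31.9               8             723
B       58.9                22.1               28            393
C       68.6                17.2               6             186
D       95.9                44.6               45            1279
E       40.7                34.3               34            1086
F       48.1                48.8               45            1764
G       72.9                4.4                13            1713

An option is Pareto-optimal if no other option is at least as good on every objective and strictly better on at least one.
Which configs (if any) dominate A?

B

B: write latency 58.9≤64.1, read latency 22.1≤31.9, storage 28≥8, cost 393≤723 — dominates A.
Others (C, D, E, F, G) are each worse than A on at least one objective.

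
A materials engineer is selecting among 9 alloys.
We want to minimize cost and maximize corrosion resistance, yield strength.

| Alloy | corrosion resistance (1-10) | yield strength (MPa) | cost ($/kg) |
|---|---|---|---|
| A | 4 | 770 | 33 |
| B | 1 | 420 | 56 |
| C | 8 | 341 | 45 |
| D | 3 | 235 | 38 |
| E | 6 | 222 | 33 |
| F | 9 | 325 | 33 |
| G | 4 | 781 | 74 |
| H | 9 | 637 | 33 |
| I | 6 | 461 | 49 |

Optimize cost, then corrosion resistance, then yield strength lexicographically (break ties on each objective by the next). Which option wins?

H

First minimize cost: best is 33, kept {A, E, F, H}.
Then maximize corrosion resistance: best is 9, kept {F, H}.
Then maximize yield strength: best is 637, kept {H}.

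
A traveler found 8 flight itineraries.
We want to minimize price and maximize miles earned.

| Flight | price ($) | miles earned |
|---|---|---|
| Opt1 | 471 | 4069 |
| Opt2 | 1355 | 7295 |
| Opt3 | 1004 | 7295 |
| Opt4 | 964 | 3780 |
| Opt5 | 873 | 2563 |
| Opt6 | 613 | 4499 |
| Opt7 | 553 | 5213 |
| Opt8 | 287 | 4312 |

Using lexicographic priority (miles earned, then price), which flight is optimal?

First maximize miles earned: best is 7295, kept {Opt2, Opt3}.
Then minimize price: best is 1004, kept {Opt3}.

Opt3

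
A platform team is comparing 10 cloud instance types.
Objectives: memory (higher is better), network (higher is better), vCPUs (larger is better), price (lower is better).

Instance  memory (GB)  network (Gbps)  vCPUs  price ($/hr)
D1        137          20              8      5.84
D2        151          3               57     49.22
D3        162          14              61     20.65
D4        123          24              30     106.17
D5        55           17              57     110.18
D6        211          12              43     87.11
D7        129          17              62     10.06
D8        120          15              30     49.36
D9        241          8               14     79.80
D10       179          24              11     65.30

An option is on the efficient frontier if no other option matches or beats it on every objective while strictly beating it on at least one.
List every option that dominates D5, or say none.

D7: memory 129≥55, network 17≥17, vCPUs 62≥57, price 10.06≤110.18 — dominates D5.
Others (D1, D2, D3, D4, D6, D8, D9, D10) are each worse than D5 on at least one objective.

D7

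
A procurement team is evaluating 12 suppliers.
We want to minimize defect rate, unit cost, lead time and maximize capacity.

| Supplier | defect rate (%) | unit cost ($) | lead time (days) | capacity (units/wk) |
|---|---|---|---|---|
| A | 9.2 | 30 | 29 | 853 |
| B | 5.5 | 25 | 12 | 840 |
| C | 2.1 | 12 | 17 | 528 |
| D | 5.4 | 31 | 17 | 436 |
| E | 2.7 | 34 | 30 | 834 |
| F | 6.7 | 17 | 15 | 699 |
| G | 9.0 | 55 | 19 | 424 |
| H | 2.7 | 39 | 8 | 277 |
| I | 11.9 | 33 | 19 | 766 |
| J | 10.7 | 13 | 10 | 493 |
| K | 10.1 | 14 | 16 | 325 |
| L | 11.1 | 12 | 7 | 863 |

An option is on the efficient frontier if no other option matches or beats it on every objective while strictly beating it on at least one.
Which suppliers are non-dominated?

A: not dominated.
B: not dominated.
C: not dominated (best defect rate).
D: dominated by C (defect rate 2.1≤5.4, unit cost 12≤31, lead time 17≤17, capacity 528≥436).
E: not dominated.
F: not dominated.
G: dominated by B (defect rate 5.5≤9.0, unit cost 25≤55, lead time 12≤19, capacity 840≥424).
H: not dominated.
I: dominated by B (defect rate 5.5≤11.9, unit cost 25≤33, lead time 12≤19, capacity 840≥766).
J: not dominated.
K: not dominated.
L: not dominated (best lead time).

A, B, C, E, F, H, J, K, L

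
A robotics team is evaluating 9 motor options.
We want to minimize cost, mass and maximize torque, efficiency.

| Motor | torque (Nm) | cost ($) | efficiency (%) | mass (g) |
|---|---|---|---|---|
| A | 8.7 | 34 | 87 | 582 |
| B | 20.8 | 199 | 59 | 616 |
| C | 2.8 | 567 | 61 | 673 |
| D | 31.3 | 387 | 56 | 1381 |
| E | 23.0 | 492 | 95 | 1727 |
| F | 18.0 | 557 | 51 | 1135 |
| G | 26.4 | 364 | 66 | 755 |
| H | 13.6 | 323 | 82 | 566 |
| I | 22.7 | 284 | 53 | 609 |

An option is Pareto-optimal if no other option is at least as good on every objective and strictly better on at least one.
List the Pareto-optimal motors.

A: not dominated (best cost).
B: not dominated.
C: dominated by A (torque 8.7≥2.8, cost 34≤567, efficiency 87≥61, mass 582≤673).
D: not dominated (best torque).
E: not dominated (best efficiency).
F: dominated by B (torque 20.8≥18.0, cost 199≤557, efficiency 59≥51, mass 616≤1135).
G: not dominated.
H: not dominated (best mass).
I: not dominated.

A, B, D, E, G, H, I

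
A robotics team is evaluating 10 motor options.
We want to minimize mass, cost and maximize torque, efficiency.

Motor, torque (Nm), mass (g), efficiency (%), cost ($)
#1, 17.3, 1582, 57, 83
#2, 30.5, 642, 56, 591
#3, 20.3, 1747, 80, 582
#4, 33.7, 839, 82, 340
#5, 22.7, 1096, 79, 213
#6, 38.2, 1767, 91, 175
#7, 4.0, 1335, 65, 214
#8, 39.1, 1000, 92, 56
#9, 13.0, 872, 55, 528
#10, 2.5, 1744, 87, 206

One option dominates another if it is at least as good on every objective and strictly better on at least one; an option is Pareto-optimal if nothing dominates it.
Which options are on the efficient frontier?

#1: dominated by #8 (torque 39.1≥17.3, mass 1000≤1582, efficiency 92≥57, cost 56≤83).
#2: not dominated (best mass).
#3: dominated by #4 (torque 33.7≥20.3, mass 839≤1747, efficiency 82≥80, cost 340≤582).
#4: not dominated.
#5: dominated by #8 (torque 39.1≥22.7, mass 1000≤1096, efficiency 92≥79, cost 56≤213).
#6: dominated by #8 (torque 39.1≥38.2, mass 1000≤1767, efficiency 92≥91, cost 56≤175).
#7: dominated by #5 (torque 22.7≥4.0, mass 1096≤1335, efficiency 79≥65, cost 213≤214).
#8: not dominated (best torque).
#9: dominated by #4 (torque 33.7≥13.0, mass 839≤872, efficiency 82≥55, cost 340≤528).
#10: dominated by #8 (torque 39.1≥2.5, mass 1000≤1744, efficiency 92≥87, cost 56≤206).

#2, #4, #8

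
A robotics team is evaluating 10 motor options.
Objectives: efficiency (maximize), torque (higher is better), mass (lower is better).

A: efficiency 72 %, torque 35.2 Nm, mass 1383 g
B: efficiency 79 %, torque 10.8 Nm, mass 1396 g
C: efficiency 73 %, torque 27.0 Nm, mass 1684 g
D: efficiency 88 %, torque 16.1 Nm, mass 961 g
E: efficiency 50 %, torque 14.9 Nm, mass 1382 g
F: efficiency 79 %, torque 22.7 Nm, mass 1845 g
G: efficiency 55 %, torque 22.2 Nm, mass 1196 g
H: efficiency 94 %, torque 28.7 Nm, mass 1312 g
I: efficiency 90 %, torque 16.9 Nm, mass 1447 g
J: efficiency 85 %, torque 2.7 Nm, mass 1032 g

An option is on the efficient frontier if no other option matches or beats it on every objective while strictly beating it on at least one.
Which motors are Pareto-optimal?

A: not dominated (best torque).
B: dominated by D (efficiency 88≥79, torque 16.1≥10.8, mass 961≤1396).
C: dominated by H (efficiency 94≥73, torque 28.7≥27.0, mass 1312≤1684).
D: not dominated (best mass).
E: dominated by D (efficiency 88≥50, torque 16.1≥14.9, mass 961≤1382).
F: dominated by H (efficiency 94≥79, torque 28.7≥22.7, mass 1312≤1845).
G: not dominated.
H: not dominated (best efficiency).
I: dominated by H (efficiency 94≥90, torque 28.7≥16.9, mass 1312≤1447).
J: dominated by D (efficiency 88≥85, torque 16.1≥2.7, mass 961≤1032).

A, D, G, H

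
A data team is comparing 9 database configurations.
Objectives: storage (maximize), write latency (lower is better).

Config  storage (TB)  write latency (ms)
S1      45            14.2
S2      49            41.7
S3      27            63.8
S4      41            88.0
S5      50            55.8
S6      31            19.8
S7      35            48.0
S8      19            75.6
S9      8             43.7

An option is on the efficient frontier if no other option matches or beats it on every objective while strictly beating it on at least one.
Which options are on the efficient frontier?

S1: not dominated (best write latency).
S2: not dominated.
S3: dominated by S1 (storage 45≥27, write latency 14.2≤63.8).
S4: dominated by S1 (storage 45≥41, write latency 14.2≤88.0).
S5: not dominated (best storage).
S6: dominated by S1 (storage 45≥31, write latency 14.2≤19.8).
S7: dominated by S1 (storage 45≥35, write latency 14.2≤48.0).
S8: dominated by S1 (storage 45≥19, write latency 14.2≤75.6).
S9: dominated by S1 (storage 45≥8, write latency 14.2≤43.7).

S1, S2, S5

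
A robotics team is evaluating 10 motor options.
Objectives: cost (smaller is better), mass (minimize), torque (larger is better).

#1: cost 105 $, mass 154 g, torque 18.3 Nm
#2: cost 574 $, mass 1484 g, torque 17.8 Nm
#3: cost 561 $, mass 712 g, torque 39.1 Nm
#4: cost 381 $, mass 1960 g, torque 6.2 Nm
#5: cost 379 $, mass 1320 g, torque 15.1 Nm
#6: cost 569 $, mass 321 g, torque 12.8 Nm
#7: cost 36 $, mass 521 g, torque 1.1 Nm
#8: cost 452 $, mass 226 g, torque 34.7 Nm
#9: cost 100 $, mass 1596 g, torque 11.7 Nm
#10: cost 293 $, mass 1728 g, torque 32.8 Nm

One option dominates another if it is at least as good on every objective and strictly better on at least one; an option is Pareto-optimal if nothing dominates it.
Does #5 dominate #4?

Yes

#5 vs #4: cost 379≤381, mass 1320≤1960, torque 15.1≥6.2 — #5 is at least as good on every objective with at least one strict improvement.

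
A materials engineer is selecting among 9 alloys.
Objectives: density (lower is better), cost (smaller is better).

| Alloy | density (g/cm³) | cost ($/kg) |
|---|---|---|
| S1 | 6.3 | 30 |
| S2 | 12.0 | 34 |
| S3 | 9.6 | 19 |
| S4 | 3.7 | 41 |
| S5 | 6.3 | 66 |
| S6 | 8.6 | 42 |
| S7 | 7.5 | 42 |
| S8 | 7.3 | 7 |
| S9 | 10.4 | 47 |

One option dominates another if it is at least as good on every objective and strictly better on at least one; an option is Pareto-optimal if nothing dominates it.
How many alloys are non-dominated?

3

S1: not dominated.
S2: dominated by S1 (density 6.3≤12.0, cost 30≤34).
S3: dominated by S8 (density 7.3≤9.6, cost 7≤19).
S4: not dominated (best density).
S5: dominated by S1 (density 6.3≤6.3, cost 30≤66).
S6: dominated by S1 (density 6.3≤8.6, cost 30≤42).
S7: dominated by S1 (density 6.3≤7.5, cost 30≤42).
S8: not dominated (best cost).
S9: dominated by S1 (density 6.3≤10.4, cost 30≤47).
Pareto-optimal: S1, S4, S8 → 3.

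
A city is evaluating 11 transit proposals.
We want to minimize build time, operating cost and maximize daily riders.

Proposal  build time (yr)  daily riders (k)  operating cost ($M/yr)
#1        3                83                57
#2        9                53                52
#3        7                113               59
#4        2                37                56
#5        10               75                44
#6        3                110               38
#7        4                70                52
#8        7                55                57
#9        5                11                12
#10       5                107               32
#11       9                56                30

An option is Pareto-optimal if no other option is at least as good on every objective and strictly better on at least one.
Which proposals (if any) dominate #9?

none

#1: worse on operating cost (57 vs 12).
#2: worse on build time (9 vs 5).
#3: worse on build time (7 vs 5).
#4: worse on operating cost (56 vs 12).
#5: worse on build time (10 vs 5).
#6: worse on operating cost (38 vs 12).
#7: worse on operating cost (52 vs 12).
#8: worse on build time (7 vs 5).
#10: worse on operating cost (32 vs 12).
#11: worse on build time (9 vs 5).
No option dominates #9.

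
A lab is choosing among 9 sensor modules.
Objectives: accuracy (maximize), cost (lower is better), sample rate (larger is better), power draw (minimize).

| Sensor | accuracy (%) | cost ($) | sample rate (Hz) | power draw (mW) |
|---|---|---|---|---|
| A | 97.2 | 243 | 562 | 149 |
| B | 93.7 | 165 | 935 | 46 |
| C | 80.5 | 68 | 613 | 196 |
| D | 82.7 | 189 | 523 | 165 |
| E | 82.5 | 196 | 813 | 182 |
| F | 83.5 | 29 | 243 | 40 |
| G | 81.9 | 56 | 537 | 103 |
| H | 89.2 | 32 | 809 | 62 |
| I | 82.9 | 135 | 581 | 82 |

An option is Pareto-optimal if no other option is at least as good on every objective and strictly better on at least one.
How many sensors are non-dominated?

A: not dominated (best accuracy).
B: not dominated (best sample rate).
C: dominated by H (accuracy 89.2≥80.5, cost 32≤68, sample rate 809≥613, power draw 62≤196).
D: dominated by B (accuracy 93.7≥82.7, cost 165≤189, sample rate 935≥523, power draw 46≤165).
E: dominated by B (accuracy 93.7≥82.5, cost 165≤196, sample rate 935≥813, power draw 46≤182).
F: not dominated (best cost).
G: dominated by H (accuracy 89.2≥81.9, cost 32≤56, sample rate 809≥537, power draw 62≤103).
H: not dominated.
I: dominated by H (accuracy 89.2≥82.9, cost 32≤135, sample rate 809≥581, power draw 62≤82).
Pareto-optimal: A, B, F, H → 4.

4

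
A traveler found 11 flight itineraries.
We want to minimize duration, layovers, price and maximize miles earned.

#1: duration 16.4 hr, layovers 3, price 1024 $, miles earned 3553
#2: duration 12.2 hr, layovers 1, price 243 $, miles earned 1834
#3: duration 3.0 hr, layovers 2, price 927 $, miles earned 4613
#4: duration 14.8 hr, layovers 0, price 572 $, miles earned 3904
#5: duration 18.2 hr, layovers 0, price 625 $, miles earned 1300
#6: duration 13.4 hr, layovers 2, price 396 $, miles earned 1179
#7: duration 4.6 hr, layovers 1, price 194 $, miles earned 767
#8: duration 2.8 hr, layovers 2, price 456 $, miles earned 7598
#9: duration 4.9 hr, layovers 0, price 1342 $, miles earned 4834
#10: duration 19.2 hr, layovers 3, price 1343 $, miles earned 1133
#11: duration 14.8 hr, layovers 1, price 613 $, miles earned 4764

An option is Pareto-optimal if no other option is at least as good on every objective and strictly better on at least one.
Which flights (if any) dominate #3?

#8: duration 2.8≤3.0, layovers 2≤2, price 456≤927, miles earned 7598≥4613 — dominates #3.
Others (#1, #2, #4, #5, #6, #7, #9, #10, #11) are each worse than #3 on at least one objective.

#8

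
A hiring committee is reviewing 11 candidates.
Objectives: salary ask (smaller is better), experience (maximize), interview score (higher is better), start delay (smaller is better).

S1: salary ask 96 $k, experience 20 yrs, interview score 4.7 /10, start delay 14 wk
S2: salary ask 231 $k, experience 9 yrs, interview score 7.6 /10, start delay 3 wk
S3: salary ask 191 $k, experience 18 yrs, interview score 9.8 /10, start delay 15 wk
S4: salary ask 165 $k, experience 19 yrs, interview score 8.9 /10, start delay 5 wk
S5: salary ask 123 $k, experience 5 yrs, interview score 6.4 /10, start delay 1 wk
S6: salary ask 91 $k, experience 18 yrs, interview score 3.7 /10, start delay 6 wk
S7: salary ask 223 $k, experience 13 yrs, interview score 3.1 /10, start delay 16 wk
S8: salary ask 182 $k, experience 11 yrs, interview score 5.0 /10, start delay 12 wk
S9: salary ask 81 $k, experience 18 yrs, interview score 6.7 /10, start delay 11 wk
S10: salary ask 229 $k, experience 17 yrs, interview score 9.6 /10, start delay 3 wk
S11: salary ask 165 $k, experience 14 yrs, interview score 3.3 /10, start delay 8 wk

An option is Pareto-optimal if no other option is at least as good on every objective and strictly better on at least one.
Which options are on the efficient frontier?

S1, S3, S4, S5, S6, S9, S10

S1: not dominated (best experience).
S2: dominated by S10 (salary ask 229≤231, experience 17≥9, interview score 9.6≥7.6, start delay 3≤3).
S3: not dominated (best interview score).
S4: not dominated.
S5: not dominated (best start delay).
S6: not dominated.
S7: dominated by S1 (salary ask 96≤223, experience 20≥13, interview score 4.7≥3.1, start delay 14≤16).
S8: dominated by S4 (salary ask 165≤182, experience 19≥11, interview score 8.9≥5.0, start delay 5≤12).
S9: not dominated (best salary ask).
S10: not dominated.
S11: dominated by S4 (salary ask 165≤165, experience 19≥14, interview score 8.9≥3.3, start delay 5≤8).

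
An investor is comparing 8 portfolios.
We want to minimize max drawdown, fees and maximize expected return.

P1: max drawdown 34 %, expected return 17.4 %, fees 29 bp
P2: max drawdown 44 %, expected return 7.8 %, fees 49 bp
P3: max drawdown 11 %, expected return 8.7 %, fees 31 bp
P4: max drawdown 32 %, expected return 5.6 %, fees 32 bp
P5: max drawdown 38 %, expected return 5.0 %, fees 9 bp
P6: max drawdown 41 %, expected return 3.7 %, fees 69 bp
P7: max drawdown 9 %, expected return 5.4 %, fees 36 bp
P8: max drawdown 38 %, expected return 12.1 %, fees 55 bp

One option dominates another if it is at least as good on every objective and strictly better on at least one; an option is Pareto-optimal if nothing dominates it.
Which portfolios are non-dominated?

P1: not dominated (best expected return).
P2: dominated by P1 (max drawdown 34≤44, expected return 17.4≥7.8, fees 29≤49).
P3: not dominated.
P4: dominated by P3 (max drawdown 11≤32, expected return 8.7≥5.6, fees 31≤32).
P5: not dominated (best fees).
P6: dominated by P1 (max drawdown 34≤41, expected return 17.4≥3.7, fees 29≤69).
P7: not dominated (best max drawdown).
P8: dominated by P1 (max drawdown 34≤38, expected return 17.4≥12.1, fees 29≤55).

P1, P3, P5, P7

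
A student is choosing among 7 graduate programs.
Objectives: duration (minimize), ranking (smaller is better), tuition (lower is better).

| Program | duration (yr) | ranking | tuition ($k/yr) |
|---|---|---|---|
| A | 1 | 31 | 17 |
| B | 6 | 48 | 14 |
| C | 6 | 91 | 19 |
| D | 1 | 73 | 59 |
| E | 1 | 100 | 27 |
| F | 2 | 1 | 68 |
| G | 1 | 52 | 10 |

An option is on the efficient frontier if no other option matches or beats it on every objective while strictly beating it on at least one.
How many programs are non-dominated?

4

A: not dominated.
B: not dominated.
C: dominated by A (duration 1≤6, ranking 31≤91, tuition 17≤19).
D: dominated by A (duration 1≤1, ranking 31≤73, tuition 17≤59).
E: dominated by A (duration 1≤1, ranking 31≤100, tuition 17≤27).
F: not dominated (best ranking).
G: not dominated (best tuition).
Pareto-optimal: A, B, F, G → 4.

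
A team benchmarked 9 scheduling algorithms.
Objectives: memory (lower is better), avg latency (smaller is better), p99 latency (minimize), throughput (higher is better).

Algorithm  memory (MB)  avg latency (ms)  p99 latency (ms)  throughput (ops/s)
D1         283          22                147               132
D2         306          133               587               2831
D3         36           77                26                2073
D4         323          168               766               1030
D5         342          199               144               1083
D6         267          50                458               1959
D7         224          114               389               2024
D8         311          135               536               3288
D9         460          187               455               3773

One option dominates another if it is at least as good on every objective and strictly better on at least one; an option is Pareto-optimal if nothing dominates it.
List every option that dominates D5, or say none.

D3: memory 36≤342, avg latency 77≤199, p99 latency 26≤144, throughput 2073≥1083 — dominates D5.
Others (D1, D2, D4, D6, D7, D8, D9) are each worse than D5 on at least one objective.

D3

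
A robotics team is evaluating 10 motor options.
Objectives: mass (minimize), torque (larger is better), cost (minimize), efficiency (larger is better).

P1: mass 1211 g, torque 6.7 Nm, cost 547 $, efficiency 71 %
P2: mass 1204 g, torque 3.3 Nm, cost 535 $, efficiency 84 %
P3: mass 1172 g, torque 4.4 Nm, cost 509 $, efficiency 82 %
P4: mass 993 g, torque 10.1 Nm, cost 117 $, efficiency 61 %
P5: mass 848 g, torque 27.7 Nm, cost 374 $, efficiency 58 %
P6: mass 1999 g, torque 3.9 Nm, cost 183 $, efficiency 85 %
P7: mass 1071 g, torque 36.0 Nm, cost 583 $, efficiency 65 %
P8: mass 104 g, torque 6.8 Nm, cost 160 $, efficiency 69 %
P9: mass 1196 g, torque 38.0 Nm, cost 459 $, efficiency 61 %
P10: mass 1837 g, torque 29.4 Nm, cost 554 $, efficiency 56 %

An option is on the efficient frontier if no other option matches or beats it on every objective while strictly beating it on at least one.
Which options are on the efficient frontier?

P1: not dominated.
P2: not dominated.
P3: not dominated.
P4: not dominated (best cost).
P5: not dominated.
P6: not dominated (best efficiency).
P7: not dominated.
P8: not dominated (best mass).
P9: not dominated (best torque).
P10: dominated by P9 (mass 1196≤1837, torque 38.0≥29.4, cost 459≤554, efficiency 61≥56).

P1, P2, P3, P4, P5, P6, P7, P8, P9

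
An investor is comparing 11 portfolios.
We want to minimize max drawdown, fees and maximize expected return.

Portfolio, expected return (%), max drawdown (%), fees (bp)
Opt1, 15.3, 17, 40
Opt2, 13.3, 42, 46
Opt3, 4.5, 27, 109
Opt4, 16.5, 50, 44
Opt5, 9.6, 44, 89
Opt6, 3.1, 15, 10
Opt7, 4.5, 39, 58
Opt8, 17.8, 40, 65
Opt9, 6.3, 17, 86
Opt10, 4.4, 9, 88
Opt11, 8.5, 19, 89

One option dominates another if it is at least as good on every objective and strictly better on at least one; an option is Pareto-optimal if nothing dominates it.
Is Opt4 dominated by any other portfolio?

Opt1: worse on expected return (15.3 vs 16.5).
Opt2: worse on expected return (13.3 vs 16.5).
Opt3: worse on expected return (4.5 vs 16.5).
Opt5: worse on expected return (9.6 vs 16.5).
Opt6: worse on expected return (3.1 vs 16.5).
Opt7: worse on expected return (4.5 vs 16.5).
Opt8: worse on fees (65 vs 44).
Opt9: worse on expected return (6.3 vs 16.5).
Opt10: worse on expected return (4.4 vs 16.5).
Opt11: worse on expected return (8.5 vs 16.5).
No option is at least as good as Opt4 on every objective and strictly better on one.

No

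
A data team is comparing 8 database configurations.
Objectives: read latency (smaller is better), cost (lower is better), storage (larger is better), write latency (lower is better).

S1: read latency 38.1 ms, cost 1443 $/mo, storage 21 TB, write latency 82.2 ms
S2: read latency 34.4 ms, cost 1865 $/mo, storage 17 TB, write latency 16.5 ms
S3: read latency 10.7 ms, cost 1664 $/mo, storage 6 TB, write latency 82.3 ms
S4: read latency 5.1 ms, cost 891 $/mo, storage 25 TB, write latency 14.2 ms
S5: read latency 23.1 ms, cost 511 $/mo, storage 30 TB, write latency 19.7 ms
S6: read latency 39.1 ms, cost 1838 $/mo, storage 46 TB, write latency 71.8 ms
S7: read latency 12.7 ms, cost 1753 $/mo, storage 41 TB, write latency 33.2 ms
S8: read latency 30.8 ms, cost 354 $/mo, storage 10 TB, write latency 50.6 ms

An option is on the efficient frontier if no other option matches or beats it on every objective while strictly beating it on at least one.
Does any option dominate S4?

S1: worse on read latency (38.1 vs 5.1).
S2: worse on read latency (34.4 vs 5.1).
S3: worse on read latency (10.7 vs 5.1).
S5: worse on read latency (23.1 vs 5.1).
S6: worse on read latency (39.1 vs 5.1).
S7: worse on read latency (12.7 vs 5.1).
S8: worse on read latency (30.8 vs 5.1).
No option is at least as good as S4 on every objective and strictly better on one.

No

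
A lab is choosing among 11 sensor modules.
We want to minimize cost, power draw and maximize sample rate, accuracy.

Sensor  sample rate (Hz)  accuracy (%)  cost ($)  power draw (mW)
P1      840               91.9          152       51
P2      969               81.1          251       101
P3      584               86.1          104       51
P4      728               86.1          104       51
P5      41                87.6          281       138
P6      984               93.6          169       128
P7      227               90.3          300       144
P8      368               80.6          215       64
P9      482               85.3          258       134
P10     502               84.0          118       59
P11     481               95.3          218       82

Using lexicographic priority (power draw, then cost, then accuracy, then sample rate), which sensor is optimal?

P4

First minimize power draw: best is 51, kept {P1, P3, P4}.
Then minimize cost: best is 104, kept {P3, P4}.
Then maximize accuracy: best is 86.1, kept {P3, P4}.
Then maximize sample rate: best is 728, kept {P4}.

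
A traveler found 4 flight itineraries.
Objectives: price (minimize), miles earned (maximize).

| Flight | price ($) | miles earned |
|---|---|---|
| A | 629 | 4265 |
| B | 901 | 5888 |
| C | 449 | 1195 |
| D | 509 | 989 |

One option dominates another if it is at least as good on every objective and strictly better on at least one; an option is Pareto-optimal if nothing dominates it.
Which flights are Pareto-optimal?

A: not dominated.
B: not dominated (best miles earned).
C: not dominated (best price).
D: dominated by C (price 449≤509, miles earned 1195≥989).

A, B, C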